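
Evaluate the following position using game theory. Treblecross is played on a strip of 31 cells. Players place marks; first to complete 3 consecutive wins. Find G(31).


Treblecross: place X on empty cells; 3-in-a-row wins.
Playing within two cells of an existing X lets the opponent win at once, so sensible play treats the cells i-2..i+2 around each X as dead. The player left with no safe cell loses, so this is a normal-play take-away game on strips of safe cells.
Placing X at cell i (0-indexed) of a strip of k safe cells leaves independent strips of sizes max(0, i-2) and max(0, k-i-3). Hence G(k) = mex{ G(max(0,i-2)) XOR G(max(0,k-i-3)) : 0 <= i < k }, with G(0) = 0.
G(1): splits (0,0):0^0=0 -> mex({0}) = 1
G(2): splits (0,0):0^0=0 -> mex({0}) = 1
G(3): splits (0,0):0^0=0 -> mex({0}) = 1
G(4): splits (0,1):0^1=1 (0,0):0^0=0 -> mex({0, 1}) = 2
G(5): splits (0,2):0^1=1 (0,1):0^1=1 (0,0):0^0=0 -> mex({0, 1}) = 2
G(6) = mex({1}) = 0
G(7) = mex({0, 1, 2}) = 3
G(8) = mex({0, 1, 2}) = 3
G(9) = mex({0, 2}) = 1
G(10) = mex({0, 2, 3}) = 1
G(11) = mex({0, 3}) = 1
G(12) = mex({1, 3}) = 0
G(13) = mex({0, 1, 2, 3}) = 4
G(14) = mex({0, 1, 2}) = 3
G(15) = mex({0, 1, 2}) = 3
G(16) = mex({0, 1, 2, 4}) = 3
G(17) = mex({0, 1, 3, 4}) = 2
G(18) = mex({0, 1, 3, 4}) = 2
G(19) = mex({0, 1, 3, 5}) = 2
G(20) = mex({0, 1, 2, 3, 5}) = 4
G(21) = mex({0, 1, 2, 3, 5}) = 4
G(22) = mex({1, 2, 6}) = 0
G(23) = mex({0, 1, 2, 3, 4, 6}) = 5
G(24) = mex({0, 1, 2, 3, 4}) = 5
G(25) = mex({0, 1, 3, 4, 7}) = 2
G(26) = mex({0, 1, 3, 4, 5, 7}) = 2
G(27) = mex({0, 1, 3, 5}) = 2
G(28) = mex({0, 1, 2, 5}) = 3
G(29) = mex({0, 1, 2, 4, 5, 6}) = 3
G(30) = mex({1, 2, 4, 6}) = 0
G(31) = mex({0, 1, 2, 3, 4, 6}) = 5
Therefore G(31) = 5.

5


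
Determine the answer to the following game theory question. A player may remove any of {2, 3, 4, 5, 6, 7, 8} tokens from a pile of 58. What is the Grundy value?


The subtraction set is S = {2, 3, 4, 5, 6, 7, 8}.
G(k) = mex{ G(k - s) : s in S, s <= k }. We compute iteratively: G(0) = 0.
G(1) = mex({}) = 0
G(2) = mex({0}) = 1
G(3) = mex({0}) = 1
G(4) = mex({0, 1}) = 2
G(5) = mex({0, 1}) = 2
G(6) = mex({0, 1, 2}) = 3
G(7) = mex({0, 1, 2}) = 3
G(8) = mex({0, 1, 2, 3}) = 4
G(9) = mex({0, 1, 2, 3}) = 4
G(10) = mex({1, 2, 3, 4}) = 0
G(11) = mex({1, 2, 3, 4}) = 0
G(12) = mex({0, 2, 3, 4}) = 1
G(13) = mex({0, 2, 3, 4}) = 1
G(14) = mex({0, 1, 3, 4}) = 2
G(15) = mex({0, 1, 3, 4}) = 2
G(16) = mex({0, 1, 2, 4}) = 3
G(17) = mex({0, 1, 2, 4}) = 3
Observe that G(10)..G(17) = 0, 0, 1, 1, 2, 2, 3, 3 repeats G(0)..G(7) = 0, 0, 1, 1, 2, 2, 3, 3.
For k >= max(S) = 8, G(k) is determined by the previous 8 values G(k-8)..G(k-1); a window of 8 consecutive values has recurred shifted by 10, so by induction G(k + 10) = G(k) for all k >= 0: the sequence is periodic from the start with period 10.
One period: G(0..9) = 0, 0, 1, 1, 2, 2, 3, 3, 4, 4.
58 mod 10 = 8, so G(58) = G(8) = 4.

4


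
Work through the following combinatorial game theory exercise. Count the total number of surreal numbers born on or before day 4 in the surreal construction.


Day 0: {|} = 0 is born. Count = 1.
Day n: the number of surreal numbers born by day n is 2^(n+1) - 1.
By day 0: 2^1 - 1 = 1
By day 1: 2^2 - 1 = 3
By day 2: 2^3 - 1 = 7
By day 3: 2^4 - 1 = 15
By day 4: 2^5 - 1 = 31
By day 4: 31 surreal numbers.

31


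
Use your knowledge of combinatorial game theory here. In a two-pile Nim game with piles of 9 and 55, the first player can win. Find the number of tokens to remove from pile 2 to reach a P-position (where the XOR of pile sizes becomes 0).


Piles: 9 and 55
Current XOR: 9 XOR 55 = 62 (non-zero, so this is an N-position).
To make the XOR zero, we need to find a move that balances the piles.
For pile 2 (size 55): target = 55 XOR 62 = 9
We reduce pile 2 from 55 to 9.
Tokens removed: 55 - 9 = 46
Verification: 9 XOR 9 = 0

46


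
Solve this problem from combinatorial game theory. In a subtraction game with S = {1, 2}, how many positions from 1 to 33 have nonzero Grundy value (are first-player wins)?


Subtraction set S = {1, 2}, so G(n) = n mod 3.
G(n) = 0 when n is a multiple of 3.
Multiples of 3 in [1, 33]: 11
N-positions (nonzero Grundy) = 33 - 11 = 22

22


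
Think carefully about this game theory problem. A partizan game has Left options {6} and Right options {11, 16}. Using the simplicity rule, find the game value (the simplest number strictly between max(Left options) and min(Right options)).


Left options: {6}, max = 6
Right options: {11, 16}, min = 11
All options are numbers and max(Left) < min(Right), so by the simplicity theorem the value is the simplest (earliest-born) number strictly between 6 and 11.
Integers 7 through 10 all lie strictly between 6 and 11.
Among integers, the simplest (lowest birthday = smallest |n|; 0 is born on day 0, +-n on day n) is 7.
No non-integer in the interval can be simpler: if x is a non-integer in the interval, then floor(x) or ceil(x) also lies in the interval (the interval contains an integer), and both are proper prefixes of x's sign expansion, i.e. born earlier. So the game value is 7.
Game value = 7

7


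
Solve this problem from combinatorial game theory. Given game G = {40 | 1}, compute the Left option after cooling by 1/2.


Original game: {40 | 1} (a switch {a | b} with a > b).
Cooling by t (for t below the temperature (a - b)/2 = 39/2) taxes each move by t: {a | b} cooled by t is {a - t | b + t}.
Cooling amount: t = 1/2
Cooled Left option: 40 - 1/2 = 79/2
Cooled Right option: 1 + 1/2 = 3/2
Cooled game: {79/2 | 3/2}
Left option = 79/2

79/2


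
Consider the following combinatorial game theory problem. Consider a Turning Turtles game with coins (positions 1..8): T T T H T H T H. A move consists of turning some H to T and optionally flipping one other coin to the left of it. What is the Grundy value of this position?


Coins: T T T H T H T H
Key fact: a single head at position k behaves exactly like a Nim heap of size k (turning it to T and optionally flipping a coin at j < k corresponds to moving the heap from k to j, or to 0), and heads combine as a disjunctive sum (two heads at the same place would cancel, matching j XOR j = 0). So the Nim-value is the XOR of the 1-indexed positions of the heads.
Face-up positions (1-indexed): [4, 6, 8]
XOR 0 with 4: 0 XOR 4 = 4
XOR 4 with 6: 4 XOR 6 = 2
XOR 2 with 8: 2 XOR 8 = 10
Nim-value = 10

10


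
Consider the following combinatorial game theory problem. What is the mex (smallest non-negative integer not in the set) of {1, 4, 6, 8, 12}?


Set = {1, 4, 6, 8, 12}
0 is NOT in the set. This is the mex.
mex = 0

0


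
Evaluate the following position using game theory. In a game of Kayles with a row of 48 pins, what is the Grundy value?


Kayles: a move removes 1 or 2 adjacent pins from a contiguous row.
Removing pins from a row of k leaves two independent rows (a, b) with a + b = k - 1 (one pin) or a + b = k - 2 (two pins); an end removal gives a = 0.
By Sprague-Grundy, G(k) = mex{ G(a) XOR G(b) } over all these splits. G(0) = 0.
G(1): splits (0,0):0^0=0 -> mex({0}) = 1
G(2): splits (0,1):0^1=1 (0,0):0^0=0 -> mex({0, 1}) = 2
G(3): splits (0,2):0^2=2 (1,1):1^1=0 (0,1):0^1=1 -> mex({0, 1, 2}) = 3
G(4): splits (0,3):0^3=3 (1,2):1^2=3 (0,2):0^2=2 (1,1):1^1=0 -> mex({0, 2, 3}) = 1
G(5): splits (0,4):0^1=1 (1,3):1^3=2 (2,2):2^2=0 (0,3):0^3=3 (1,2):1^2=3 -> mex({0, 1, 2, 3}) = 4
G(6) = mex({0, 1, 2, 4}) = 3
G(7) = mex({0, 1, 3, 4, 5}) = 2
G(8) = mex({0, 2, 3, 5, 6}) = 1
G(9) = mex({0, 1, 2, 3, 6, 7}) = 4
G(10) = mex({0, 1, 3, 4, 5, 7}) = 2
G(11) = mex({0, 1, 2, 3, 4, 5}) = 6
G(12) = mex({0, 1, 2, 3, 5, 6, 7}) = 4
G(13) = mex({0, 2, 3, 4, 6, 7}) = 1
G(14) = mex({0, 1, 4, 5, 6, 7}) = 2
G(15) = mex({0, 1, 2, 3, 4, 5, 6}) = 7
G(16) = mex({0, 2, 3, 5, 6, 7}) = 1
G(17) = mex({0, 1, 2, 3, 5, 6, 7}) = 4
G(18) = mex({0, 1, 2, 4, 5, 6}) = 3
G(19) = mex({0, 1, 3, 4, 5, 7}) = 2
G(20) = mex({0, 2, 3, 4, 5, 6, 7}) = 1
G(21) = mex({0, 1, 2, 3, 5, 6, 7}) = 4
G(22) = mex({0, 1, 2, 3, 4, 5, 7}) = 6
G(23) = mex({0, 1, 2, 3, 4, 5, 6}) = 7
G(24) = mex({0, 1, 2, 3, 5, 6, 7}) = 4
G(25) = mex({0, 2, 3, 4, 6, 7}) = 1
G(26) = mex({0, 1, 3, 4, 5, 6, 7}) = 2
G(27) = mex({0, 1, 2, 3, 4, 5, 6, 7}) = 8
G(28) = mex({0, 1, 2, 3, 4, 6, 7, 8}) = 5
G(29) = mex({0, 1, 2, 3, 5, 6, 7, 8, 9}) = 4
G(30) = mex({0, 1, 2, 3, 4, 5, 6, 9, 10}) = 7
G(31) = mex({0, 1, 3, 4, 5, 7, 10, 11}) = 2
G(32) = mex({0, 2, 3, 4, 5, 6, 7, 9, 11}) = 1
G(33) = mex({0, 1, 2, 3, 4, 5, 6, 7, 9, 12}) = 8
G(34) = mex({0, 1, 2, 3, 4, 5, 7, 8, 11, 12}) = 6
G(35) = mex({0, 1, 2, 3, 4, 5, 6, 8, 9, 10, 11}) = 7
G(36) = mex({0, 1, 2, 3, 5, 6, 7, 9, 10}) = 4
G(37) = mex({0, 2, 3, 4, 6, 7, 9, 10, 11, 12}) = 1
G(38) = mex({0, 1, 3, 4, 5, 6, 7, 9, 10, 11, 12}) = 2
G(39) = mex({0, 1, 2, 4, 5, 6, 7, 9, 10, 12, 14}) = 3
G(40) = mex({0, 2, 3, 4, 6, 7, 11, 12, 14}) = 1
G(41) = mex({0, 1, 2, 3, 5, 6, 7, 9, 10, 11, 12}) = 4
G(42) = mex({0, 1, 2, 3, 4, 5, 6, 9, 10}) = 7
G(43) = mex({0, 1, 3, 4, 5, 7, 9, 10, 12, 15}) = 2
G(44) = mex({0, 2, 3, 4, 5, 6, 7, 9, 10, 12, 15}) = 1
G(45) = mex({0, 1, 2, 3, 4, 5, 6, 7, 9, 10, 12, 14}) = 8
G(46) = mex({0, 1, 3, 4, 5, 7, 8, 11, 12, 14}) = 2
G(47) = mex({0, 1, 2, 3, 4, 5, 6, 8, 9, 10, 11, 12}) = 7
G(48) = mex({0, 1, 2, 3, 5, 6, 7, 9, 10}) = 4
Therefore G(48) = 4.

4


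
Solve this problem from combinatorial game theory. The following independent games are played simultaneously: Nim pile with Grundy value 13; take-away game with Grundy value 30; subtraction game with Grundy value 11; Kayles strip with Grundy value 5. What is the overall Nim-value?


By the Sprague-Grundy theorem, the Grundy value of a sum of games is the XOR of individual Grundy values.
Nim pile: Grundy value = 13. Running XOR: 0 XOR 13 = 13
take-away game: Grundy value = 30. Running XOR: 13 XOR 30 = 19
subtraction game: Grundy value = 11. Running XOR: 19 XOR 11 = 24
Kayles strip: Grundy value = 5. Running XOR: 24 XOR 5 = 29
The combined Grundy value is 29.

29


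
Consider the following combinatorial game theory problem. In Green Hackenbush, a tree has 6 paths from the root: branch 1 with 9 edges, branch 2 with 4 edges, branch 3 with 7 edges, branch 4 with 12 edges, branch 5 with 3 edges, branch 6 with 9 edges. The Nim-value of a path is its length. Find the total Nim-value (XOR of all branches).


The tree has 6 branches from the ground vertex.
In Green Hackenbush, the Nim-value of a simple path of length k is k.
Branch 1: length 9, Nim-value = 9
Branch 2: length 4, Nim-value = 4
Branch 3: length 7, Nim-value = 7
Branch 4: length 12, Nim-value = 12
Branch 5: length 3, Nim-value = 3
Branch 6: length 9, Nim-value = 9
Total Nim-value = XOR of all branch values:
0 XOR 9 = 9
9 XOR 4 = 13
13 XOR 7 = 10
10 XOR 12 = 6
6 XOR 3 = 5
5 XOR 9 = 12
Nim-value of the tree = 12

12


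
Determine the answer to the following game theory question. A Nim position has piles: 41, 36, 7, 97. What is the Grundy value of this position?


We need the XOR (exclusive or) of all pile sizes.
After XOR-ing pile 1 (size 41): 0 XOR 41 = 41
After XOR-ing pile 2 (size 36): 41 XOR 36 = 13
After XOR-ing pile 3 (size 7): 13 XOR 7 = 10
After XOR-ing pile 4 (size 97): 10 XOR 97 = 107
The Nim-value of this position is 107.

107


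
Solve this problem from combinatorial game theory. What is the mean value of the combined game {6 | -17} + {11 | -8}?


G1 = {6 | -17}, G2 = {11 | -8}
Each is a switch {a | b} with numbers a > b; its mean value is (a + b)/2, and mean value is additive over game sums: m(G1 + G2) = m(G1) + m(G2).
Mean of G1 = (6 + (-17))/2 = -11/2 = -11/2
Mean of G2 = (11 + (-8))/2 = 3/2 = 3/2
Mean of G1 + G2 = -11/2 + 3/2 = -4

-4


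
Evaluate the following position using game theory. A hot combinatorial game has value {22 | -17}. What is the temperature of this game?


The game is {22 | -17}, a switch {a | b} with numbers a > b.
Cooling {a | b} by t gives {a - t | b + t}, which stops being hot when a - t = b + t, i.e. at t = (a - b)/2. So the temperature of a switch is (a - b)/2.
Temperature = (Left option - Right option) / 2
= (22 - (-17)) / 2
= 39 / 2
= 39/2

39/2


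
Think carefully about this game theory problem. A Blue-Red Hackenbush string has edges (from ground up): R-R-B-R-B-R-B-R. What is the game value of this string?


Edges (from ground): R-R-B-R-B-R-B-R
By Berlekamp's sign-expansion rule, a Blue-Red Hackenbush stalk has the value of the surreal number whose sign sequence is the edge sequence with B -> + and R -> -.
Sign sequence: --+-+-+-
Trace the sign expansion in the surreal number tree, starting from 0:
Edge 1: R (sign -) -> bounds (-inf, 0), value = -1
Edge 2: R (sign -) -> bounds (-inf, -1), value = -2
Edge 3: B (sign +) -> bounds (-2, -1), value = -3/2
Edge 4: R (sign -) -> bounds (-2, -3/2), value = -7/4
Edge 5: B (sign +) -> bounds (-7/4, -3/2), value = -13/8
Edge 6: R (sign -) -> bounds (-7/4, -13/8), value = -27/16
Edge 7: B (sign +) -> bounds (-27/16, -13/8), value = -53/32
Edge 8: R (sign -) -> bounds (-27/16, -53/32), value = -107/64
Game value = -107/64

-107/64


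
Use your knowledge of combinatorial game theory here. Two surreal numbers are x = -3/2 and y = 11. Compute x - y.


x = -3/2, y = 11
Converting to common denominator: 2
x = -3/2, y = 22/2
x - y = -3/2 - 11 = -25/2

-25/2


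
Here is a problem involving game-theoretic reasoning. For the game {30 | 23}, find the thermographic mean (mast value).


Game = {30 | 23}, a switch {a | b} with numbers a > b.
Its thermograph has left wall a - t and right wall b + t, which meet at t = (a - b)/2, where both equal (a + b)/2. So the mast (mean value) is at (a + b)/2.
Mean = (30 + (23))/2 = 53/2 = 53/2

53/2


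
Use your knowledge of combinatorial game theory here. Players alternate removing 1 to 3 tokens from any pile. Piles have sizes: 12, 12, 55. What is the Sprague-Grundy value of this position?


Subtraction set: {1, 2, 3}
For this subtraction set, G(n) = n mod 4 (period = max + 1 = 4).
Pile 1 (size 12): G(12) = 12 mod 4 = 0
Pile 2 (size 12): G(12) = 12 mod 4 = 0
Pile 3 (size 55): G(55) = 55 mod 4 = 3
Total Grundy value = XOR of all: 0 XOR 0 XOR 3 = 3

3


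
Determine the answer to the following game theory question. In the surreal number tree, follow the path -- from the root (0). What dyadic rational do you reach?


Sign expansion: --
Rule: track bounds (lo, hi), initially (-inf, +inf). On '+', the current value becomes lo and we move to the simplest number in (value, hi): value + 1 if hi = +inf, otherwise the midpoint (value + hi)/2. On '-', the current value becomes hi and we move to value - 1 if lo = -inf, otherwise the midpoint (lo + value)/2.
Start at 0.
Step 1: sign = -, move left. Bounds: (-inf, 0). Value = -1
Step 2: sign = -, move left. Bounds: (-inf, -1). Value = -2
The surreal number with sign expansion -- is -2.

-2


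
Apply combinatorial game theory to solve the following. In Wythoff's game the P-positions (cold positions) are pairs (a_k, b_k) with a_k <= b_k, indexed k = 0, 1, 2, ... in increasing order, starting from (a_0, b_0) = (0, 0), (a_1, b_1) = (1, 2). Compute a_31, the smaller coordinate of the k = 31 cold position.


By Wythoff's theorem, a_k = floor(k * phi) and b_k = floor(k * phi^2) = a_k + k, where phi = (1 + sqrt(5))/2 is the golden ratio.
phi = (1 + sqrt(5))/2 = 1.618034
k = 31
k * phi = 31 * 1.618034 = 50.159054
a_31 = floor(k * phi) = 50

50


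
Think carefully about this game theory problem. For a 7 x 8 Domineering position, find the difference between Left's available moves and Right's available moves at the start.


Board is 7 x 8 (rows x cols).
Left (vertical) placements: (rows-1) * cols = 6 * 8 = 48
Right (horizontal) placements: rows * (cols-1) = 7 * 7 = 49
Advantage = Left - Right = 48 - 49 = -1

-1


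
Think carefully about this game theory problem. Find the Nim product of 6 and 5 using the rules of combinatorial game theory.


Nim multiplication is bilinear over XOR: (u XOR v) * w = (u*w) XOR (v*w).
So we split each operand into its bit components and XOR the pairwise Nim products.
6 = 2 + 4 (as XOR of powers of 2).
5 = 1 + 4 (as XOR of powers of 2).
Using the standard Nim-product table on single bits:
  2*2 = 3,   2*4 = 8,   2*8 = 12,
  4*4 = 6,   4*8 = 11,  8*8 = 13,
and  1*x = x (identity), k*l = l*k (commutative).
Pairwise Nim products:
  2 * 1 = 2
  2 * 4 = 8
  4 * 1 = 4
  4 * 4 = 6
XOR them: 2 XOR 8 XOR 4 XOR 6 = 8.
Result: 6 * 5 = 8 (in Nim).

8


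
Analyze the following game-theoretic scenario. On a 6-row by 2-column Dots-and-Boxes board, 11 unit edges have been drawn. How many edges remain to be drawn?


Grid: 6 x 2 boxes, i.e. 7 rows and 3 columns of dots.
Horizontal edges: (rows + 1) * cols = 7 * 2 = 14
Vertical edges: rows * (cols + 1) = 6 * 3 = 18
Total edges: 14 + 18 = 32
Edges drawn: 11
Remaining: 32 - 11 = 21

21


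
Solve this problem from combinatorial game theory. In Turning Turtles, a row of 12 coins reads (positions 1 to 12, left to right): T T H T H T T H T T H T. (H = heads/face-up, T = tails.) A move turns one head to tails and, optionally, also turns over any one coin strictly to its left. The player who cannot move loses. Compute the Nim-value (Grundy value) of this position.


Coins: T T H T H T T H T T H T
Key fact: a single head at position k behaves exactly like a Nim heap of size k (turning it to T and optionally flipping a coin at j < k corresponds to moving the heap from k to j, or to 0), and heads combine as a disjunctive sum (two heads at the same place would cancel, matching j XOR j = 0). So the Nim-value is the XOR of the 1-indexed positions of the heads.
Face-up positions (1-indexed): [3, 5, 8, 11]
XOR 0 with 3: 0 XOR 3 = 3
XOR 3 with 5: 3 XOR 5 = 6
XOR 6 with 8: 6 XOR 8 = 14
XOR 14 with 11: 14 XOR 11 = 5
Nim-value = 5

5


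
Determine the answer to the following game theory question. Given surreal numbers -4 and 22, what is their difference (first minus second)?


x = -4, y = 22
x - y = -4 - 22 = -26

-26


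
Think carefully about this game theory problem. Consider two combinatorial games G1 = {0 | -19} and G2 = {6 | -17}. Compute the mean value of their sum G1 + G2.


G1 = {0 | -19}, G2 = {6 | -17}
Each is a switch {a | b} with numbers a > b; its mean value is (a + b)/2, and mean value is additive over game sums: m(G1 + G2) = m(G1) + m(G2).
Mean of G1 = (0 + (-19))/2 = -19/2 = -19/2
Mean of G2 = (6 + (-17))/2 = -11/2 = -11/2
Mean of G1 + G2 = -19/2 + -11/2 = -15

-15


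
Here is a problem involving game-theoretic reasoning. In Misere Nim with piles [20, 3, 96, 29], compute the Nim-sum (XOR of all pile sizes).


We need the XOR (exclusive or) of all pile sizes.
After XOR-ing pile 1 (size 20): 0 XOR 20 = 20
After XOR-ing pile 2 (size 3): 20 XOR 3 = 23
After XOR-ing pile 3 (size 96): 23 XOR 96 = 119
After XOR-ing pile 4 (size 29): 119 XOR 29 = 106
The Nim-value of this position is 106.

106


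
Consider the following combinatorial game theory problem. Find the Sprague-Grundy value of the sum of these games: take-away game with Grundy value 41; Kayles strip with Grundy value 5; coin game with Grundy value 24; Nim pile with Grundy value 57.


By the Sprague-Grundy theorem, the Grundy value of a sum of games is the XOR of individual Grundy values.
take-away game: Grundy value = 41. Running XOR: 0 XOR 41 = 41
Kayles strip: Grundy value = 5. Running XOR: 41 XOR 5 = 44
coin game: Grundy value = 24. Running XOR: 44 XOR 24 = 52
Nim pile: Grundy value = 57. Running XOR: 52 XOR 57 = 13
The combined Grundy value is 13.

13


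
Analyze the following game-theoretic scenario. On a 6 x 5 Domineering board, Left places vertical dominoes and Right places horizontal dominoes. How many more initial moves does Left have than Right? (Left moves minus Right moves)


Board is 6 x 5 (rows x cols).
Left (vertical) placements: (rows-1) * cols = 5 * 5 = 25
Right (horizontal) placements: rows * (cols-1) = 6 * 4 = 24
Advantage = Left - Right = 25 - 24 = 1

1


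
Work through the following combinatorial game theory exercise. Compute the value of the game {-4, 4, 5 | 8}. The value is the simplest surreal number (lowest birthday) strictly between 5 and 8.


Left options: {-4, 4, 5}, max = 5
Right options: {8}, min = 8
All options are numbers and max(Left) < min(Right), so by the simplicity theorem the value is the simplest (earliest-born) number strictly between 5 and 8.
Integers 6 through 7 all lie strictly between 5 and 8.
Among integers, the simplest (lowest birthday = smallest |n|; 0 is born on day 0, +-n on day n) is 6.
No non-integer in the interval can be simpler: if x is a non-integer in the interval, then floor(x) or ceil(x) also lies in the interval (the interval contains an integer), and both are proper prefixes of x's sign expansion, i.e. born earlier. So the game value is 6.
Game value = 6

6


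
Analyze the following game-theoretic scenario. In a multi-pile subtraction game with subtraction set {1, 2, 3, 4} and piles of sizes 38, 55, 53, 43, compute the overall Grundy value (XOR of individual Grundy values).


Subtraction set: {1, 2, 3, 4}
For this subtraction set, G(n) = n mod 5 (period = max + 1 = 5).
Pile 1 (size 38): G(38) = 38 mod 5 = 3
Pile 2 (size 55): G(55) = 55 mod 5 = 0
Pile 3 (size 53): G(53) = 53 mod 5 = 3
Pile 4 (size 43): G(43) = 43 mod 5 = 3
Total Grundy value = XOR of all: 3 XOR 0 XOR 3 XOR 3 = 3

3


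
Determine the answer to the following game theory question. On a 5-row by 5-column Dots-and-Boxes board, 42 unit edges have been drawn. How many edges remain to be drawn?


Grid: 5 x 5 boxes, i.e. 6 rows and 6 columns of dots.
Horizontal edges: (rows + 1) * cols = 6 * 5 = 30
Vertical edges: rows * (cols + 1) = 5 * 6 = 30
Total edges: 30 + 30 = 60
Edges drawn: 42
Remaining: 60 - 42 = 18

18


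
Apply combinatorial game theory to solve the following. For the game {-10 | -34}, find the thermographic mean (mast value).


Game = {-10 | -34}, a switch {a | b} with numbers a > b.
Its thermograph has left wall a - t and right wall b + t, which meet at t = (a - b)/2, where both equal (a + b)/2. So the mast (mean value) is at (a + b)/2.
Mean = (-10 + (-34))/2 = -44/2 = -22

-22


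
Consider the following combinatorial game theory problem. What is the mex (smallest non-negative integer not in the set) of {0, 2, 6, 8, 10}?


Set = {0, 2, 6, 8, 10}
0 is in the set.
1 is NOT in the set. This is the mex.
mex = 1

1


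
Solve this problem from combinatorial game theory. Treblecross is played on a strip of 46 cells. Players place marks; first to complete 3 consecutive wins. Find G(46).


Treblecross: place X on empty cells; 3-in-a-row wins.
Playing within two cells of an existing X lets the opponent win at once, so sensible play treats the cells i-2..i+2 around each X as dead. The player left with no safe cell loses, so this is a normal-play take-away game on strips of safe cells.
Placing X at cell i (0-indexed) of a strip of k safe cells leaves independent strips of sizes max(0, i-2) and max(0, k-i-3). Hence G(k) = mex{ G(max(0,i-2)) XOR G(max(0,k-i-3)) : 0 <= i < k }, with G(0) = 0.
G(1): splits (0,0):0^0=0 -> mex({0}) = 1
G(2): splits (0,0):0^0=0 -> mex({0}) = 1
G(3): splits (0,0):0^0=0 -> mex({0}) = 1
G(4): splits (0,1):0^1=1 (0,0):0^0=0 -> mex({0, 1}) = 2
G(5): splits (0,2):0^1=1 (0,1):0^1=1 (0,0):0^0=0 -> mex({0, 1}) = 2
G(6) = mex({1}) = 0
G(7) = mex({0, 1, 2}) = 3
G(8) = mex({0, 1, 2}) = 3
G(9) = mex({0, 2}) = 1
G(10) = mex({0, 2, 3}) = 1
G(11) = mex({0, 3}) = 1
G(12) = mex({1, 3}) = 0
G(13) = mex({0, 1, 2, 3}) = 4
G(14) = mex({0, 1, 2}) = 3
G(15) = mex({0, 1, 2}) = 3
G(16) = mex({0, 1, 2, 4}) = 3
G(17) = mex({0, 1, 3, 4}) = 2
G(18) = mex({0, 1, 3, 4}) = 2
G(19) = mex({0, 1, 3, 5}) = 2
G(20) = mex({0, 1, 2, 3, 5}) = 4
G(21) = mex({0, 1, 2, 3, 5}) = 4
G(22) = mex({1, 2, 6}) = 0
G(23) = mex({0, 1, 2, 3, 4, 6}) = 5
G(24) = mex({0, 1, 2, 3, 4}) = 5
G(25) = mex({0, 1, 3, 4, 7}) = 2
G(26) = mex({0, 1, 3, 4, 5, 7}) = 2
G(27) = mex({0, 1, 3, 5}) = 2
G(28) = mex({0, 1, 2, 5}) = 3
G(29) = mex({0, 1, 2, 4, 5, 6}) = 3
G(30) = mex({1, 2, 4, 6}) = 0
G(31) = mex({0, 1, 2, 3, 4, 6}) = 5
G(32) = mex({1, 2, 3, 4, 7}) = 0
G(33) = mex({0, 3, 7}) = 1
G(34) = mex({0, 2, 3, 5, 7}) = 1
G(35) = mex({0, 2, 3, 5, 6}) = 1
G(36) = mex({0, 1, 2, 5, 6}) = 3
G(37) = mex({0, 1, 2, 4, 5, 6}) = 3
G(38) = mex({0, 1, 2, 4}) = 3
G(39) = mex({0, 1, 2, 3, 4, 7}) = 5
G(40) = mex({0, 1, 2, 3, 4, 5, 7}) = 6
G(41) = mex({0, 1, 2, 3, 5, 7}) = 4
G(42) = mex({0, 1, 2, 3, 5, 6, 7}) = 4
G(43) = mex({0, 2, 3, 5, 6}) = 1
G(44) = mex({1, 2, 3, 4, 5, 6}) = 0
G(45) = mex({0, 1, 2, 3, 4, 6, 7}) = 5
G(46) = mex({0, 1, 2, 3, 4, 7}) = 5
Therefore G(46) = 5.

5


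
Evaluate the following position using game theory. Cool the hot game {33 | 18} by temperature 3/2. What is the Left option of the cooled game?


Original game: {33 | 18} (a switch {a | b} with a > b).
Cooling by t (for t below the temperature (a - b)/2 = 15/2) taxes each move by t: {a | b} cooled by t is {a - t | b + t}.
Cooling amount: t = 3/2
Cooled Left option: 33 - 3/2 = 63/2
Cooled Right option: 18 + 3/2 = 39/2
Cooled game: {63/2 | 39/2}
Left option = 63/2

63/2


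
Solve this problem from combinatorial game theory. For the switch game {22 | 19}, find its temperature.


The game is {22 | 19}, a switch {a | b} with numbers a > b.
Cooling {a | b} by t gives {a - t | b + t}, which stops being hot when a - t = b + t, i.e. at t = (a - b)/2. So the temperature of a switch is (a - b)/2.
Temperature = (Left option - Right option) / 2
= (22 - (19)) / 2
= 3 / 2
= 3/2

3/2


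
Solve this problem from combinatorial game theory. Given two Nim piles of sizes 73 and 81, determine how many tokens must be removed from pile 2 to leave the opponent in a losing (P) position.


Piles: 73 and 81
Current XOR: 73 XOR 81 = 24 (non-zero, so this is an N-position).
To make the XOR zero, we need to find a move that balances the piles.
For pile 2 (size 81): target = 81 XOR 24 = 73
We reduce pile 2 from 81 to 73.
Tokens removed: 81 - 73 = 8
Verification: 73 XOR 73 = 0

8


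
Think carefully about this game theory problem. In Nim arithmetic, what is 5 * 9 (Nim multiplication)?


Nim multiplication is bilinear over XOR: (u XOR v) * w = (u*w) XOR (v*w).
So we split each operand into its bit components and XOR the pairwise Nim products.
5 = 1 + 4 (as XOR of powers of 2).
9 = 1 + 8 (as XOR of powers of 2).
Using the standard Nim-product table on single bits:
  2*2 = 3,   2*4 = 8,   2*8 = 12,
  4*4 = 6,   4*8 = 11,  8*8 = 13,
and  1*x = x (identity), k*l = l*k (commutative).
Pairwise Nim products:
  1 * 1 = 1
  1 * 8 = 8
  4 * 1 = 4
  4 * 8 = 11
XOR them: 1 XOR 8 XOR 4 XOR 11 = 6.
Result: 5 * 9 = 6 (in Nim).

6


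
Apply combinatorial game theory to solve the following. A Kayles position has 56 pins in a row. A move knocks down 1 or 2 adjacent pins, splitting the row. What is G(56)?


Kayles: a move removes 1 or 2 adjacent pins from a contiguous row.
Removing pins from a row of k leaves two independent rows (a, b) with a + b = k - 1 (one pin) or a + b = k - 2 (two pins); an end removal gives a = 0.
By Sprague-Grundy, G(k) = mex{ G(a) XOR G(b) } over all these splits. G(0) = 0.
G(1): splits (0,0):0^0=0 -> mex({0}) = 1
G(2): splits (0,1):0^1=1 (0,0):0^0=0 -> mex({0, 1}) = 2
G(3): splits (0,2):0^2=2 (1,1):1^1=0 (0,1):0^1=1 -> mex({0, 1, 2}) = 3
G(4): splits (0,3):0^3=3 (1,2):1^2=3 (0,2):0^2=2 (1,1):1^1=0 -> mex({0, 2, 3}) = 1
G(5): splits (0,4):0^1=1 (1,3):1^3=2 (2,2):2^2=0 (0,3):0^3=3 (1,2):1^2=3 -> mex({0, 1, 2, 3}) = 4
G(6) = mex({0, 1, 2, 4}) = 3
G(7) = mex({0, 1, 3, 4, 5}) = 2
G(8) = mex({0, 2, 3, 5, 6}) = 1
G(9) = mex({0, 1, 2, 3, 6, 7}) = 4
G(10) = mex({0, 1, 3, 4, 5, 7}) = 2
G(11) = mex({0, 1, 2, 3, 4, 5}) = 6
G(12) = mex({0, 1, 2, 3, 5, 6, 7}) = 4
G(13) = mex({0, 2, 3, 4, 6, 7}) = 1
G(14) = mex({0, 1, 4, 5, 6, 7}) = 2
G(15) = mex({0, 1, 2, 3, 4, 5, 6}) = 7
G(16) = mex({0, 2, 3, 5, 6, 7}) = 1
G(17) = mex({0, 1, 2, 3, 5, 6, 7}) = 4
G(18) = mex({0, 1, 2, 4, 5, 6}) = 3
G(19) = mex({0, 1, 3, 4, 5, 7}) = 2
G(20) = mex({0, 2, 3, 4, 5, 6, 7}) = 1
G(21) = mex({0, 1, 2, 3, 5, 6, 7}) = 4
G(22) = mex({0, 1, 2, 3, 4, 5, 7}) = 6
G(23) = mex({0, 1, 2, 3, 4, 5, 6}) = 7
G(24) = mex({0, 1, 2, 3, 5, 6, 7}) = 4
G(25) = mex({0, 2, 3, 4, 6, 7}) = 1
G(26) = mex({0, 1, 3, 4, 5, 6, 7}) = 2
G(27) = mex({0, 1, 2, 3, 4, 5, 6, 7}) = 8
G(28) = mex({0, 1, 2, 3, 4, 6, 7, 8}) = 5
G(29) = mex({0, 1, 2, 3, 5, 6, 7, 8, 9}) = 4
G(30) = mex({0, 1, 2, 3, 4, 5, 6, 9, 10}) = 7
G(31) = mex({0, 1, 3, 4, 5, 7, 10, 11}) = 2
G(32) = mex({0, 2, 3, 4, 5, 6, 7, 9, 11}) = 1
G(33) = mex({0, 1, 2, 3, 4, 5, 6, 7, 9, 12}) = 8
G(34) = mex({0, 1, 2, 3, 4, 5, 7, 8, 11, 12}) = 6
G(35) = mex({0, 1, 2, 3, 4, 5, 6, 8, 9, 10, 11}) = 7
G(36) = mex({0, 1, 2, 3, 5, 6, 7, 9, 10}) = 4
G(37) = mex({0, 2, 3, 4, 6, 7, 9, 10, 11, 12}) = 1
G(38) = mex({0, 1, 3, 4, 5, 6, 7, 9, 10, 11, 12}) = 2
G(39) = mex({0, 1, 2, 4, 5, 6, 7, 9, 10, 12, 14}) = 3
G(40) = mex({0, 2, 3, 4, 6, 7, 11, 12, 14}) = 1
G(41) = mex({0, 1, 2, 3, 5, 6, 7, 9, 10, 11, 12}) = 4
G(42) = mex({0, 1, 2, 3, 4, 5, 6, 9, 10}) = 7
G(43) = mex({0, 1, 3, 4, 5, 7, 9, 10, 12, 15}) = 2
G(44) = mex({0, 2, 3, 4, 5, 6, 7, 9, 10, 12, 15}) = 1
G(45) = mex({0, 1, 2, 3, 4, 5, 6, 7, 9, 10, 12, 14}) = 8
G(46) = mex({0, 1, 3, 4, 5, 7, 8, 11, 12, 14}) = 2
G(47) = mex({0, 1, 2, 3, 4, 5, 6, 8, 9, 10, 11, 12}) = 7
G(48) = mex({0, 1, 2, 3, 5, 6, 7, 9, 10}) = 4
G(49) = mex({0, 2, 3, 4, 6, 7, 9, 10, 11, 12, 15}) = 1
G(50) = mex({0, 1, 4, 5, 6, 7, 9, 11, 12, 14, 15}) = 2
G(51) = mex({0, 1, 2, 3, 4, 5, 6, 7, 9, 12, 14, 15}) = 8
G(52) = mex({0, 2, 3, 4, 5, 6, 7, 8, 11, 12, 15}) = 1
G(53) = mex({0, 1, 2, 3, 5, 6, 7, 8, 9, 10, 11, 12}) = 4
G(54) = mex({0, 1, 2, 3, 4, 5, 6, 9, 10}) = 7
G(55) = mex({0, 1, 3, 4, 5, 7, 9, 10, 11, 12}) = 2
G(56) = mex({0, 2, 3, 4, 5, 6, 7, 9, 10, 11, 12, 13, 14}) = 1
Therefore G(56) = 1.

1


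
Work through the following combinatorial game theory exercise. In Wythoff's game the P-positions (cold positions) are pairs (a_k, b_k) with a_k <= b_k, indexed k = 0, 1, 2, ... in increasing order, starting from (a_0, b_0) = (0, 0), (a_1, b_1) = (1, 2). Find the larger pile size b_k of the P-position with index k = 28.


By Wythoff's theorem, a_k = floor(k * phi) and b_k = floor(k * phi^2) = a_k + k, where phi = (1 + sqrt(5))/2 is the golden ratio.
phi = (1 + sqrt(5))/2 = 1.618034
phi^2 = phi + 1 = 2.618034
k = 28
k * phi^2 = 28 * 2.618034 = 73.304952
b_28 = floor(k * phi^2) = 73 (check: a_28 + k = 45 + 28 = 73)

73


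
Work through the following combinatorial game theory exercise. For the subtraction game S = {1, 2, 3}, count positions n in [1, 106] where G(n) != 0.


Subtraction set S = {1, 2, 3}, so G(n) = n mod 4.
G(n) = 0 when n is a multiple of 4.
Multiples of 4 in [1, 106]: 26
N-positions (nonzero Grundy) = 106 - 26 = 80

80


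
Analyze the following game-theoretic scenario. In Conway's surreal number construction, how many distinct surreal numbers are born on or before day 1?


Day 0: {|} = 0 is born. Count = 1.
Day n: the number of surreal numbers born by day n is 2^(n+1) - 1.
By day 0: 2^1 - 1 = 1
By day 1: 2^2 - 1 = 3
By day 1: 3 surreal numbers.

3


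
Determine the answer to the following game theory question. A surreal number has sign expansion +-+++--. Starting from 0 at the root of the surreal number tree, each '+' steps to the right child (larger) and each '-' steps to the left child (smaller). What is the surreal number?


Sign expansion: +-+++--
Rule: track bounds (lo, hi), initially (-inf, +inf). On '+', the current value becomes lo and we move to the simplest number in (value, hi): value + 1 if hi = +inf, otherwise the midpoint (value + hi)/2. On '-', the current value becomes hi and we move to value - 1 if lo = -inf, otherwise the midpoint (lo + value)/2.
Start at 0.
Step 1: sign = +, move right. Bounds: (0, +inf). Value = 1
Step 2: sign = -, move left. Bounds: (0, 1). Value = 1/2
Step 3: sign = +, move right. Bounds: (1/2, 1). Value = 3/4
Step 4: sign = +, move right. Bounds: (3/4, 1). Value = 7/8
Step 5: sign = +, move right. Bounds: (7/8, 1). Value = 15/16
Step 6: sign = -, move left. Bounds: (7/8, 15/16). Value = 29/32
Step 7: sign = -, move left. Bounds: (7/8, 29/32). Value = 57/64
The surreal number with sign expansion +-+++-- is 57/64.

57/64


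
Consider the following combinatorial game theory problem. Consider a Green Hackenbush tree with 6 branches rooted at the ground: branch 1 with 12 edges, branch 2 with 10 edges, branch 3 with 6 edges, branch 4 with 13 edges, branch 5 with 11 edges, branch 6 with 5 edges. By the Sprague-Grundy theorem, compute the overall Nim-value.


The tree has 6 branches from the ground vertex.
In Green Hackenbush, the Nim-value of a simple path of length k is k.
Branch 1: length 12, Nim-value = 12
Branch 2: length 10, Nim-value = 10
Branch 3: length 6, Nim-value = 6
Branch 4: length 13, Nim-value = 13
Branch 5: length 11, Nim-value = 11
Branch 6: length 5, Nim-value = 5
Total Nim-value = XOR of all branch values:
0 XOR 12 = 12
12 XOR 10 = 6
6 XOR 6 = 0
0 XOR 13 = 13
13 XOR 11 = 6
6 XOR 5 = 3
Nim-value of the tree = 3

3


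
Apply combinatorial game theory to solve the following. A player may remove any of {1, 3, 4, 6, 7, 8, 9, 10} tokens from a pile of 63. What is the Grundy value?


The subtraction set is S = {1, 3, 4, 6, 7, 8, 9, 10}.
G(k) = mex{ G(k - s) : s in S, s <= k }. We compute iteratively: G(0) = 0.
G(1) = mex({0}) = 1
G(2) = mex({1}) = 0
G(3) = mex({0}) = 1
G(4) = mex({0, 1}) = 2
G(5) = mex({0, 1, 2}) = 3
G(6) = mex({0, 1, 3}) = 2
G(7) = mex({0, 1, 2}) = 3
G(8) = mex({0, 1, 2, 3}) = 4
G(9) = mex({0, 1, 2, 3, 4}) = 5
G(10) = mex({0, 1, 2, 3, 5}) = 4
G(11) = mex({0, 1, 2, 3, 4}) = 5
G(12) = mex({0, 1, 2, 3, 4, 5}) = 6
G(13) = mex({1, 2, 3, 4, 5, 6}) = 0
G(14) = mex({0, 2, 3, 4, 5}) = 1
G(15) = mex({1, 2, 3, 4, 5, 6}) = 0
G(16) = mex({0, 2, 3, 4, 5, 6}) = 1
G(17) = mex({0, 1, 3, 4, 5}) = 2
G(18) = mex({0, 1, 2, 4, 5, 6}) = 3
G(19) = mex({0, 1, 3, 4, 5, 6}) = 2
G(20) = mex({0, 1, 2, 4, 5, 6}) = 3
G(21) = mex({0, 1, 2, 3, 5, 6}) = 4
G(22) = mex({0, 1, 2, 3, 4, 6}) = 5
Observe that G(13)..G(22) = 0, 1, 0, 1, 2, 3, 2, 3, 4, 5 repeats G(0)..G(9) = 0, 1, 0, 1, 2, 3, 2, 3, 4, 5.
For k >= max(S) = 10, G(k) is determined by the previous 10 values G(k-10)..G(k-1); a window of 10 consecutive values has recurred shifted by 13, so by induction G(k + 13) = G(k) for all k >= 0: the sequence is periodic from the start with period 13.
One period: G(0..12) = 0, 1, 0, 1, 2, 3, 2, 3, 4, 5, 4, 5, 6.
63 mod 13 = 11, so G(63) = G(11) = 5.

5


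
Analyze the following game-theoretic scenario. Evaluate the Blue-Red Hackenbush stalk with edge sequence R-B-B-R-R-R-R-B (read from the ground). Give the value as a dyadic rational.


Edges (from ground): R-B-B-R-R-R-R-B
By Berlekamp's sign-expansion rule, a Blue-Red Hackenbush stalk has the value of the surreal number whose sign sequence is the edge sequence with B -> + and R -> -.
Sign sequence: -++----+
Trace the sign expansion in the surreal number tree, starting from 0:
Edge 1: R (sign -) -> bounds (-inf, 0), value = -1
Edge 2: B (sign +) -> bounds (-1, 0), value = -1/2
Edge 3: B (sign +) -> bounds (-1/2, 0), value = -1/4
Edge 4: R (sign -) -> bounds (-1/2, -1/4), value = -3/8
Edge 5: R (sign -) -> bounds (-1/2, -3/8), value = -7/16
Edge 6: R (sign -) -> bounds (-1/2, -7/16), value = -15/32
Edge 7: R (sign -) -> bounds (-1/2, -15/32), value = -31/64
Edge 8: B (sign +) -> bounds (-31/64, -15/32), value = -61/128
Game value = -61/128

-61/128


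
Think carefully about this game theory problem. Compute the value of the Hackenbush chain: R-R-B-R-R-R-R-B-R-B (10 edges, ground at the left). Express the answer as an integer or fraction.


Edges (from ground): R-R-B-R-R-R-R-B-R-B
By Berlekamp's sign-expansion rule, a Blue-Red Hackenbush stalk has the value of the surreal number whose sign sequence is the edge sequence with B -> + and R -> -.
Sign sequence: --+----+-+
Trace the sign expansion in the surreal number tree, starting from 0:
Edge 1: R (sign -) -> bounds (-inf, 0), value = -1
Edge 2: R (sign -) -> bounds (-inf, -1), value = -2
Edge 3: B (sign +) -> bounds (-2, -1), value = -3/2
Edge 4: R (sign -) -> bounds (-2, -3/2), value = -7/4
Edge 5: R (sign -) -> bounds (-2, -7/4), value = -15/8
Edge 6: R (sign -) -> bounds (-2, -15/8), value = -31/16
Edge 7: R (sign -) -> bounds (-2, -31/16), value = -63/32
Edge 8: B (sign +) -> bounds (-63/32, -31/16), value = -125/64
Edge 9: R (sign -) -> bounds (-63/32, -125/64), value = -251/128
Edge 10: B (sign +) -> bounds (-251/128, -125/64), value = -501/256
Game value = -501/256

-501/256


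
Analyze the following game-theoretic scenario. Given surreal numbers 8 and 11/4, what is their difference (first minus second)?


x = 8, y = 11/4
Converting to common denominator: 4
x = 32/4, y = 11/4
x - y = 8 - 11/4 = 21/4

21/4


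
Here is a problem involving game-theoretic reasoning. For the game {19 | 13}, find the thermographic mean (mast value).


Game = {19 | 13}, a switch {a | b} with numbers a > b.
Its thermograph has left wall a - t and right wall b + t, which meet at t = (a - b)/2, where both equal (a + b)/2. So the mast (mean value) is at (a + b)/2.
Mean = (19 + (13))/2 = 32/2 = 16

16


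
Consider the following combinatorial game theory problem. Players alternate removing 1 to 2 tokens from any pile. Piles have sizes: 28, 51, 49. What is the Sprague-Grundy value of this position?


Subtraction set: {1, 2}
For this subtraction set, G(n) = n mod 3 (period = max + 1 = 3).
Pile 1 (size 28): G(28) = 28 mod 3 = 1
Pile 2 (size 51): G(51) = 51 mod 3 = 0
Pile 3 (size 49): G(49) = 49 mod 3 = 1
Total Grundy value = XOR of all: 1 XOR 0 XOR 1 = 0

0


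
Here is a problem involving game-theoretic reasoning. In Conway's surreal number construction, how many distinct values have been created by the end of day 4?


Day 0: {|} = 0 is born. Count = 1.
Day n: the number of surreal numbers born by day n is 2^(n+1) - 1.
By day 0: 2^1 - 1 = 1
By day 1: 2^2 - 1 = 3
By day 2: 2^3 - 1 = 7
By day 3: 2^4 - 1 = 15
By day 4: 2^5 - 1 = 31
By day 4: 31 surreal numbers.

31


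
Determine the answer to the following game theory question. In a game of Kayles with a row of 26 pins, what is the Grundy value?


Kayles: a move removes 1 or 2 adjacent pins from a contiguous row.
Removing pins from a row of k leaves two independent rows (a, b) with a + b = k - 1 (one pin) or a + b = k - 2 (two pins); an end removal gives a = 0.
By Sprague-Grundy, G(k) = mex{ G(a) XOR G(b) } over all these splits. G(0) = 0.
G(1): splits (0,0):0^0=0 -> mex({0}) = 1
G(2): splits (0,1):0^1=1 (0,0):0^0=0 -> mex({0, 1}) = 2
G(3): splits (0,2):0^2=2 (1,1):1^1=0 (0,1):0^1=1 -> mex({0, 1, 2}) = 3
G(4): splits (0,3):0^3=3 (1,2):1^2=3 (0,2):0^2=2 (1,1):1^1=0 -> mex({0, 2, 3}) = 1
G(5): splits (0,4):0^1=1 (1,3):1^3=2 (2,2):2^2=0 (0,3):0^3=3 (1,2):1^2=3 -> mex({0, 1, 2, 3}) = 4
G(6) = mex({0, 1, 2, 4}) = 3
G(7) = mex({0, 1, 3, 4, 5}) = 2
G(8) = mex({0, 2, 3, 5, 6}) = 1
G(9) = mex({0, 1, 2, 3, 6, 7}) = 4
G(10) = mex({0, 1, 3, 4, 5, 7}) = 2
G(11) = mex({0, 1, 2, 3, 4, 5}) = 6
G(12) = mex({0, 1, 2, 3, 5, 6, 7}) = 4
G(13) = mex({0, 2, 3, 4, 6, 7}) = 1
G(14) = mex({0, 1, 4, 5, 6, 7}) = 2
G(15) = mex({0, 1, 2, 3, 4, 5, 6}) = 7
G(16) = mex({0, 2, 3, 5, 6, 7}) = 1
G(17) = mex({0, 1, 2, 3, 5, 6, 7}) = 4
G(18) = mex({0, 1, 2, 4, 5, 6}) = 3
G(19) = mex({0, 1, 3, 4, 5, 7}) = 2
G(20) = mex({0, 2, 3, 4, 5, 6, 7}) = 1
G(21) = mex({0, 1, 2, 3, 5, 6, 7}) = 4
G(22) = mex({0, 1, 2, 3, 4, 5, 7}) = 6
G(23) = mex({0, 1, 2, 3, 4, 5, 6}) = 7
G(24) = mex({0, 1, 2, 3, 5, 6, 7}) = 4
G(25) = mex({0, 2, 3, 4, 6, 7}) = 1
G(26) = mex({0, 1, 3, 4, 5, 6, 7}) = 2
Therefore G(26) = 2.

2


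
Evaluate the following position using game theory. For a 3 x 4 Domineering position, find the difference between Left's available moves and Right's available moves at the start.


Board is 3 x 4 (rows x cols).
Left (vertical) placements: (rows-1) * cols = 2 * 4 = 8
Right (horizontal) placements: rows * (cols-1) = 3 * 3 = 9
Advantage = Left - Right = 8 - 9 = -1

-1


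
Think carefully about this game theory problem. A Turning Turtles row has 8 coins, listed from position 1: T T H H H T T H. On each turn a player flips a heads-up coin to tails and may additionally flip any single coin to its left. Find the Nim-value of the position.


Coins: T T H H H T T H
Key fact: a single head at position k behaves exactly like a Nim heap of size k (turning it to T and optionally flipping a coin at j < k corresponds to moving the heap from k to j, or to 0), and heads combine as a disjunctive sum (two heads at the same place would cancel, matching j XOR j = 0). So the Nim-value is the XOR of the 1-indexed positions of the heads.
Face-up positions (1-indexed): [3, 4, 5, 8]
XOR 0 with 3: 0 XOR 3 = 3
XOR 3 with 4: 3 XOR 4 = 7
XOR 7 with 5: 7 XOR 5 = 2
XOR 2 with 8: 2 XOR 8 = 10
Nim-value = 10

10
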